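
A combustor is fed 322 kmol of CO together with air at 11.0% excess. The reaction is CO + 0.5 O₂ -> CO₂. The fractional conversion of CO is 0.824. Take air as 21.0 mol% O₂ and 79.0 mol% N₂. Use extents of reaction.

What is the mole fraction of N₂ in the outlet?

0.646

Stoichiometric O₂ = 0.5 × 322 = 161 kmol; O₂ fed = 161 × 1.110 = 178.7 kmol.
N₂ fed = 178.7 × 79/21 = 672.3 kmol.
Fuel reacted = 0.824 × 322 → ξ = 265.3 kmol.
Outlet (n = n₀ + ν ξ):
  CO: 322 − 1(265.3) = 56.67
  O₂: 178.7 − 0.5(265.3) = 46.05
  N₂: 672.3 (inert)
  CO₂: 0 + 1(265.3) = 265.3
Total out = 1040 kmol; y_N₂ = 672.3 / 1040 = 0.6462.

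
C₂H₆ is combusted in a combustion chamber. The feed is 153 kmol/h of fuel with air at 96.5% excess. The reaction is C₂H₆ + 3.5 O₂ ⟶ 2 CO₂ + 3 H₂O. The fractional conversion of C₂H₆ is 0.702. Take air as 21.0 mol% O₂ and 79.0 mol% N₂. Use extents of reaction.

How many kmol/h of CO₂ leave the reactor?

Stoichiometric O₂ = 3.5 × 153 = 535.5 kmol/h; O₂ fed = 535.5 × 1.965 = 1052 kmol/h.
N₂ fed = 1052 × 79/21 = 3958 kmol/h.
Fuel reacted = 0.702 × 153 → ξ = 107.4 kmol/h.
Outlet (n = n₀ + ν ξ):
  C₂H₆: 153 − 1(107.4) = 45.59
  O₂: 1052 − 3.5(107.4) = 676.3
  N₂: 3958 (inert)
  CO₂: 0 + 2(107.4) = 214.8
  H₂O: 0 + 3(107.4) = 322.2

215 kmol/h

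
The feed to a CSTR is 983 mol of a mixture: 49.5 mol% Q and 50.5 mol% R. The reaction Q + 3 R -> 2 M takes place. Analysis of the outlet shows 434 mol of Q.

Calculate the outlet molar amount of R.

For Q: n = n₀ − 1ξ → 434 = 486.6 − 1ξ, giving ξ = 52.58 mol.
Outlet amounts (n = n₀ + ν ξ):
  Q: 486.6 − 1(52.58) = 434
  R: 496.4 − 3(52.58) = 338.7
  M: 0 + 2(52.58) = 105.2

339 mol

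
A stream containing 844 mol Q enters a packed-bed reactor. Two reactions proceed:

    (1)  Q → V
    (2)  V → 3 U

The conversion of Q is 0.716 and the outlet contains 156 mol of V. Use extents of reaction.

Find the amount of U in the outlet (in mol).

Conversion of Q: Q consumed = 1ξ₁ = 0.716 × 844 → ξ₁ = 604.3 mol.
V balance: n_V = 0 + 1ξ₁ − 1ξ₂ = 156 → ξ₂ = (1·604.3 − 156)/1 = 448.3 mol.
Outlet amounts (n = n₀ + Σ ν·ξ):
  Q: 844 − 1(604.3) = 239.7
  V: 0 + 1(604.3) − 1(448.3) = 156
  U: 0 + 3(448.3) = 1345

1340 mol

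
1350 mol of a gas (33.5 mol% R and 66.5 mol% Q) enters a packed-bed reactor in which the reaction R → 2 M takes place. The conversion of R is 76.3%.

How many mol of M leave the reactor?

R reacted = 0.763 × 452.2 = 345.1 mol; ν_R = −1, so ξ = 345.1/1 = 345.1 mol.
Outlet amounts (n = n₀ + ν ξ):
  R: 452.2 − 1(345.1) = 107.2
  M: 0 + 2(345.1) = 690.1
  Q: 897.8 (inert)

690 mol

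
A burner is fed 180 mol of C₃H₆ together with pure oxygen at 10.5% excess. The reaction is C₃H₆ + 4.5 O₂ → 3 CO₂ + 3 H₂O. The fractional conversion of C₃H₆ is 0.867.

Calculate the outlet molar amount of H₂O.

Stoichiometric O₂ = 4.5 × 180 = 810 mol; O₂ fed = 810 × 1.105 = 895 mol.
Fuel reacted = 0.867 × 180 → ξ = 156.1 mol.
Outlet (n = n₀ + ν ξ):
  C₃H₆: 180 − 1(156.1) = 23.94
  O₂: 895 − 4.5(156.1) = 192.8
  CO₂: 0 + 3(156.1) = 468.2
  H₂O: 0 + 3(156.1) = 468.2

468 mol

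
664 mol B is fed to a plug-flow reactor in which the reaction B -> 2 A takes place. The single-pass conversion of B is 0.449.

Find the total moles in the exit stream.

962 mol

B reacted = 0.449 × 664 = 298.1 mol; ν_B = −1, so ξ = 298.1/1 = 298.1 mol.
Outlet amounts (n = n₀ + ν ξ):
  B: 664 − 1(298.1) = 365.9
  A: 0 + 2(298.1) = 596.3
Total out = 365.9 + 596.3 = 962.1 mol.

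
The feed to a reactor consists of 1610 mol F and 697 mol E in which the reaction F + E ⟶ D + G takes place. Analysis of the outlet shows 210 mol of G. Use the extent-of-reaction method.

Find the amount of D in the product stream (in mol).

For G: n = n₀ + 1ξ → 210 = 0 + 1ξ, giving ξ = 210 mol.
Outlet amounts (n = n₀ + ν ξ):
  F: 1610 − 1(210) = 1400
  E: 697 − 1(210) = 487
  D: 0 + 1(210) = 210
  G: 0 + 1(210) = 210

210 mol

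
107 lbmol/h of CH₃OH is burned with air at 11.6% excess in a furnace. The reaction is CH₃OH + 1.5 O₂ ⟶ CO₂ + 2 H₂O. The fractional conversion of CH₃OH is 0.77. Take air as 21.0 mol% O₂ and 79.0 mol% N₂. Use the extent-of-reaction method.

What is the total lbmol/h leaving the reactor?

Stoichiometric O₂ = 1.5 × 107 = 160.5 lbmol/h; O₂ fed = 160.5 × 1.116 = 179.1 lbmol/h.
N₂ fed = 179.1 × 79/21 = 673.8 lbmol/h.
Fuel reacted = 0.77 × 107 → ξ = 82.39 lbmol/h.
Outlet (n = n₀ + ν ξ):
  CH₃OH: 107 − 1(82.39) = 24.61
  O₂: 179.1 − 1.5(82.39) = 55.53
  N₂: 673.8 (inert)
  CO₂: 0 + 1(82.39) = 82.39
  H₂O: 0 + 2(82.39) = 164.8
Total out = 24.61 + 55.53 + 673.8 + 82.39 + 164.8 = 1001 lbmol/h.

1000 lbmol/h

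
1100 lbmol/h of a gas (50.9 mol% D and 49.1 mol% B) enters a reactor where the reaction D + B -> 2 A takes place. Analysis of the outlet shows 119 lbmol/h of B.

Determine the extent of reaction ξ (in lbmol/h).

For B: n = n₀ − 1ξ → 119 = 540.1 − 1ξ, giving ξ = 421.1 lbmol/h.
Outlet amounts (n = n₀ + ν ξ):
  D: 559.9 − 1(421.1) = 138.8
  B: 540.1 − 1(421.1) = 119
  A: 0 + 2(421.1) = 842.2

ξ = 421 lbmol/h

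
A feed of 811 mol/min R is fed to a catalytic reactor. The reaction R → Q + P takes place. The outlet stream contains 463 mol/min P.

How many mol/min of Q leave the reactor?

463 mol/min

For P: n = n₀ + 1ξ → 463 = 0 + 1ξ, giving ξ = 463 mol/min.
Outlet amounts (n = n₀ + ν ξ):
  R: 811 − 1(463) = 348
  Q: 0 + 1(463) = 463
  P: 0 + 1(463) = 463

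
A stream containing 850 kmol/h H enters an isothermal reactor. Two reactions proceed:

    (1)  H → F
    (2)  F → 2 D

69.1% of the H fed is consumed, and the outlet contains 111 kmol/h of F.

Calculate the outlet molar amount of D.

Conversion of H: H consumed = 1ξ₁ = 0.691 × 850 → ξ₁ = 587.3 kmol/h.
F balance: n_F = 0 + 1ξ₁ − 1ξ₂ = 111 → ξ₂ = (1·587.3 − 111)/1 = 476.3 kmol/h.
Outlet amounts (n = n₀ + Σ ν·ξ):
  H: 850 − 1(587.3) = 262.7
  F: 0 + 1(587.3) − 1(476.3) = 111
  D: 0 + 2(476.3) = 952.7

953 kmol/h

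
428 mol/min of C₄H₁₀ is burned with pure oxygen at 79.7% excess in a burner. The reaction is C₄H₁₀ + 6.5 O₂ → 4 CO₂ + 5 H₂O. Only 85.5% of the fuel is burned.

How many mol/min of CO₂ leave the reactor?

1460 mol/min

Stoichiometric O₂ = 6.5 × 428 = 2782 mol/min; O₂ fed = 2782 × 1.797 = 4999 mol/min.
Fuel reacted = 0.855 × 428 → ξ = 365.9 mol/min.
Outlet (n = n₀ + ν ξ):
  C₄H₁₀: 428 − 1(365.9) = 62.06
  O₂: 4999 − 6.5(365.9) = 2621
  CO₂: 0 + 4(365.9) = 1464
  H₂O: 0 + 5(365.9) = 1830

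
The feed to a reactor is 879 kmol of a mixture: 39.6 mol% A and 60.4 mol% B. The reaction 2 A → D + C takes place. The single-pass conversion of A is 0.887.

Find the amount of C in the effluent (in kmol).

A reacted = 0.887 × 348.1 = 308.8 kmol; ν_A = −2, so ξ = 308.8/2 = 154.4 kmol.
Outlet amounts (n = n₀ + ν ξ):
  A: 348.1 − 2(154.4) = 39.33
  D: 0 + 1(154.4) = 154.4
  C: 0 + 1(154.4) = 154.4
  B: 530.9 (inert)

154 kmol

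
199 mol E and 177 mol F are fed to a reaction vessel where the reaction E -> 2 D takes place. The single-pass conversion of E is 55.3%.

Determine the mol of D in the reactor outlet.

E reacted = 0.553 × 199 = 110 mol; ν_E = −1, so ξ = 110/1 = 110 mol.
Outlet amounts (n = n₀ + ν ξ):
  E: 199 − 1(110) = 88.95
  D: 0 + 2(110) = 220.1
  F: 177 (inert)

220 mol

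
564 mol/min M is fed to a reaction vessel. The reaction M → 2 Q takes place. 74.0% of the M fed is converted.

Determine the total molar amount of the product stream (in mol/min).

981 mol/min

M reacted = 0.74 × 564 = 417.4 mol/min; ν_M = −1, so ξ = 417.4/1 = 417.4 mol/min.
Outlet amounts (n = n₀ + ν ξ):
  M: 564 − 1(417.4) = 146.6
  Q: 0 + 2(417.4) = 834.7
Total out = 146.6 + 834.7 = 981.4 mol/min.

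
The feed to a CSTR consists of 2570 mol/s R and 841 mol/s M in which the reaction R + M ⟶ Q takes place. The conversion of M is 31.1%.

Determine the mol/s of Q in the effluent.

M reacted = 0.311 × 841 = 261.6 mol/s; ν_M = −1, so ξ = 261.6/1 = 261.6 mol/s.
Outlet amounts (n = n₀ + ν ξ):
  R: 2570 − 1(261.6) = 2308
  M: 841 − 1(261.6) = 579.4
  Q: 0 + 1(261.6) = 261.6

262 mol/s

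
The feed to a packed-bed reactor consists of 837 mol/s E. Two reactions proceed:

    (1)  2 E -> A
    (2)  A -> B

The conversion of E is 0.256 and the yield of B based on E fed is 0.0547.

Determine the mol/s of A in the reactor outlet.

61.4 mol/s

Conversion of E: E consumed = 2ξ₁ = 0.256 × 837 → ξ₁ = 107.1 mol/s.
Yield of B: 1ξ₂ / 837 = 0.0547 → ξ₂ = 45.78 mol/s.
Outlet amounts (n = n₀ + Σ ν·ξ):
  E: 837 − 2(107.1) = 622.7
  A: 0 + 1(107.1) − 1(45.78) = 61.35
  B: 0 + 1(45.78) = 45.78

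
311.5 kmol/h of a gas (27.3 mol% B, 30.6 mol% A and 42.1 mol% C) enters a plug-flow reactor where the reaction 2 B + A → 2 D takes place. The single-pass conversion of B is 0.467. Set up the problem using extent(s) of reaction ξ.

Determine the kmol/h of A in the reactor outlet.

B reacted = 0.467 × 85.04 = 39.71 kmol/h; ν_B = −2, so ξ = 39.71/2 = 19.86 kmol/h.
Outlet amounts (n = n₀ + ν ξ):
  B: 85.04 − 2(19.86) = 45.33
  A: 95.32 − 1(19.86) = 75.46
  D: 0 + 2(19.86) = 39.71
  C: 131.1 (inert)

75.5 kmol/h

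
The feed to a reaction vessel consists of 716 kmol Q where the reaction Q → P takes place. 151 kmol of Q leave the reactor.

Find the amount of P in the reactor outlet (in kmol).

565 kmol

For Q: n = n₀ − 1ξ → 151 = 716 − 1ξ, giving ξ = 565 kmol.
Outlet amounts (n = n₀ + ν ξ):
  Q: 716 − 1(565) = 151
  P: 0 + 1(565) = 565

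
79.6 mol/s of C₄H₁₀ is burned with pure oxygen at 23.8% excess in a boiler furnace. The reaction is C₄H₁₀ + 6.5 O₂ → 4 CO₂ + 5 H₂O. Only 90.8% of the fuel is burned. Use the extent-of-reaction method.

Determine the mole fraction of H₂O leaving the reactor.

0.436

Stoichiometric O₂ = 6.5 × 79.6 = 517.4 mol/s; O₂ fed = 517.4 × 1.238 = 640.5 mol/s.
Fuel reacted = 0.908 × 79.6 → ξ = 72.28 mol/s.
Outlet (n = n₀ + ν ξ):
  C₄H₁₀: 79.6 − 1(72.28) = 7.323
  O₂: 640.5 − 6.5(72.28) = 170.7
  CO₂: 0 + 4(72.28) = 289.1
  H₂O: 0 + 5(72.28) = 361.4
Total out = 828.6 mol/s; y_H₂O = 361.4 / 828.6 = 0.4362.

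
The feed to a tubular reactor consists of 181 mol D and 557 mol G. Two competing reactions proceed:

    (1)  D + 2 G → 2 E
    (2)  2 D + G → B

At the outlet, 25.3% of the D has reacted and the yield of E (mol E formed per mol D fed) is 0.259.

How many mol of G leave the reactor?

Yield of E: 2ξ₁ / 181 = 0.259 → ξ₁ = 23.44 mol.
Conversion of D: 1ξ₁ + 2ξ₂ = 0.253 × 181 = 45.79 → ξ₂ = 11.18 mol.
Outlet amounts (n = n₀ + Σ ν·ξ):
  D: 181 − 1(23.44) − 2(11.18) = 135.2
  G: 557 − 2(23.44) − 1(11.18) = 498.9
  E: 0 + 2(23.44) = 46.88
  B: 0 + 1(11.18) = 11.18

499 mol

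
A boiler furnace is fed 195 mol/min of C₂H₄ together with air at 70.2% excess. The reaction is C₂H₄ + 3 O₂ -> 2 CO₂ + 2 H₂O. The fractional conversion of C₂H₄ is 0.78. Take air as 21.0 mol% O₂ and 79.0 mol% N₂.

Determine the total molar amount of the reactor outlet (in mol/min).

4940 mol/min

Stoichiometric O₂ = 3 × 195 = 585 mol/min; O₂ fed = 585 × 1.702 = 995.7 mol/min.
N₂ fed = 995.7 × 79/21 = 3746 mol/min.
Fuel reacted = 0.78 × 195 → ξ = 152.1 mol/min.
Outlet (n = n₀ + ν ξ):
  C₂H₄: 195 − 1(152.1) = 42.9
  O₂: 995.7 − 3(152.1) = 539.4
  N₂: 3746 (inert)
  CO₂: 0 + 2(152.1) = 304.2
  H₂O: 0 + 2(152.1) = 304.2
Total out = 42.9 + 539.4 + 3746 + 304.2 + 304.2 = 4936 mol/min.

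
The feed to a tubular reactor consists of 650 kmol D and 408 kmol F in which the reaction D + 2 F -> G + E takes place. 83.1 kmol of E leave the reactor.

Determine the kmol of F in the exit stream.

For E: n = n₀ + 1ξ → 83.1 = 0 + 1ξ, giving ξ = 83.1 kmol.
Outlet amounts (n = n₀ + ν ξ):
  D: 650 − 1(83.1) = 566.9
  F: 408 − 2(83.1) = 241.8
  G: 0 + 1(83.1) = 83.1
  E: 0 + 1(83.1) = 83.1

242 kmol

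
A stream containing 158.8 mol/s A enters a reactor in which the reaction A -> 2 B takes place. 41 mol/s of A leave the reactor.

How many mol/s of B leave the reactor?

For A: n = n₀ − 1ξ → 41 = 158.8 − 1ξ, giving ξ = 117.8 mol/s.
Outlet amounts (n = n₀ + ν ξ):
  A: 158.8 − 1(117.8) = 41
  B: 0 + 2(117.8) = 235.6

236 mol/s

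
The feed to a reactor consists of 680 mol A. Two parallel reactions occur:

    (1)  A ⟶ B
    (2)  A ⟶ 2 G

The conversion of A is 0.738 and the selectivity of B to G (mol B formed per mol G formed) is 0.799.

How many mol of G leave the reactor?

Conversion of A: A consumed = 0.738 × 680 = 501.8 mol = 1ξ₁ + 1ξ₂.
Selectivity: 1ξ₁ / (2ξ₂) = 0.799 → ξ₁ = 1.598 ξ₂.
Substitute: (1·1.598 + 1) ξ₂ = 501.8 → ξ₂ = 193.2 mol, ξ₁ = 308.7 mol.
Outlet amounts (n = n₀ + Σ ν·ξ):
  A: 680 − 1(308.7) − 1(193.2) = 178.2
  B: 0 + 1(308.7) = 308.7
  G: 0 + 2(193.2) = 386.3

386 mol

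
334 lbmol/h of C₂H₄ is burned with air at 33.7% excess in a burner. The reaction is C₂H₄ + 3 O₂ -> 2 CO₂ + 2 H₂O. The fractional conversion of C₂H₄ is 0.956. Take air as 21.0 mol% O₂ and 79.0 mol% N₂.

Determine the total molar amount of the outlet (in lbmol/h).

6710 lbmol/h

Stoichiometric O₂ = 3 × 334 = 1002 lbmol/h; O₂ fed = 1002 × 1.337 = 1340 lbmol/h.
N₂ fed = 1340 × 79/21 = 5040 lbmol/h.
Fuel reacted = 0.956 × 334 → ξ = 319.3 lbmol/h.
Outlet (n = n₀ + ν ξ):
  C₂H₄: 334 − 1(319.3) = 14.7
  O₂: 1340 − 3(319.3) = 381.8
  N₂: 5040 (inert)
  CO₂: 0 + 2(319.3) = 638.6
  H₂O: 0 + 2(319.3) = 638.6
Total out = 14.7 + 381.8 + 5040 + 638.6 + 638.6 = 6713 lbmol/h.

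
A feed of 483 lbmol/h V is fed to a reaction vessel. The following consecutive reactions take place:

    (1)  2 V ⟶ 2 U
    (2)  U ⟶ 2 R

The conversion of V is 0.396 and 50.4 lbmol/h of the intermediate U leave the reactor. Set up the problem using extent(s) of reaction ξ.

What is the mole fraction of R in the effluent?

0.452

Conversion of V: V consumed = 2ξ₁ = 0.396 × 483 → ξ₁ = 95.63 lbmol/h.
U balance: n_U = 0 + 2ξ₁ − 1ξ₂ = 50.4 → ξ₂ = (2·95.63 − 50.4)/1 = 140.9 lbmol/h.
Outlet amounts (n = n₀ + Σ ν·ξ):
  V: 483 − 2(95.63) = 291.7
  U: 0 + 2(95.63) − 1(140.9) = 50.4
  R: 0 + 2(140.9) = 281.7
Total out = 623.9 lbmol/h; y_R = 281.7 / 623.9 = 0.4516.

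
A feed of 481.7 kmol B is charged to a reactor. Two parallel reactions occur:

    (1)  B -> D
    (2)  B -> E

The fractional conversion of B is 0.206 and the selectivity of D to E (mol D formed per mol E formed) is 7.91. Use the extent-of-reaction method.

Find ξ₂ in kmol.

Conversion of B: B consumed = 0.206 × 481.7 = 99.23 kmol = 1ξ₁ + 1ξ₂.
Selectivity: 1ξ₁ / (1ξ₂) = 7.91 → ξ₁ = 7.91 ξ₂.
Substitute: (1·7.91 + 1) ξ₂ = 99.23 → ξ₂ = 11.14 kmol, ξ₁ = 88.09 kmol.
Outlet amounts (n = n₀ + Σ ν·ξ):
  B: 481.7 − 1(88.09) − 1(11.14) = 382.5
  D: 0 + 1(88.09) = 88.09
  E: 0 + 1(11.14) = 11.14

ξ₂ = 11.1 kmol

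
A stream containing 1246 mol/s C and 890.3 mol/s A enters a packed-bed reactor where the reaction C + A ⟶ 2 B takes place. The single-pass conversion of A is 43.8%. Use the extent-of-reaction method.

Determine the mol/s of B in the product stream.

780 mol/s

A reacted = 0.438 × 890.3 = 390 mol/s; ν_A = −1, so ξ = 390/1 = 390 mol/s.
Outlet amounts (n = n₀ + ν ξ):
  C: 1246 − 1(390) = 856
  A: 890.3 − 1(390) = 500.3
  B: 0 + 2(390) = 779.9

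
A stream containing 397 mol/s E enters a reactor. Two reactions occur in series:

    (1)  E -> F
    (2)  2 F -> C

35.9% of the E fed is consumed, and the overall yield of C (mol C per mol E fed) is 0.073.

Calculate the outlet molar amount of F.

84.6 mol/s

Conversion of E: E consumed = 1ξ₁ = 0.359 × 397 → ξ₁ = 142.5 mol/s.
Yield of C: 1ξ₂ / 397 = 0.073 → ξ₂ = 28.98 mol/s.
Outlet amounts (n = n₀ + Σ ν·ξ):
  E: 397 − 1(142.5) = 254.5
  F: 0 + 1(142.5) − 2(28.98) = 84.56
  C: 0 + 1(28.98) = 28.98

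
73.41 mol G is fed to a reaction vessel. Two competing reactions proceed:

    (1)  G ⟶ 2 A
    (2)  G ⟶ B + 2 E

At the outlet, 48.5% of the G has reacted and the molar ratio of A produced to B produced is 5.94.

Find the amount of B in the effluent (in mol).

8.97 mol

Conversion of G: G consumed = 0.485 × 73.41 = 35.6 mol = 1ξ₁ + 1ξ₂.
Selectivity: 2ξ₁ / (1ξ₂) = 5.94 → ξ₁ = 2.97 ξ₂.
Substitute: (1·2.97 + 1) ξ₂ = 35.6 → ξ₂ = 8.968 mol, ξ₁ = 26.64 mol.
Outlet amounts (n = n₀ + Σ ν·ξ):
  G: 73.41 − 1(26.64) − 1(8.968) = 37.81
  A: 0 + 2(26.64) = 53.27
  B: 0 + 1(8.968) = 8.968
  E: 0 + 2(8.968) = 17.94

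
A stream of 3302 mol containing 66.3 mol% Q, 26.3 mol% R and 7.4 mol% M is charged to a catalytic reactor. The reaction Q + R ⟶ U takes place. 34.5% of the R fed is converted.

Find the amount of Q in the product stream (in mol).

1890 mol

R reacted = 0.345 × 868.4 = 299.6 mol; ν_R = −1, so ξ = 299.6/1 = 299.6 mol.
Outlet amounts (n = n₀ + ν ξ):
  Q: 2189 − 1(299.6) = 1890
  R: 868.4 − 1(299.6) = 568.8
  U: 0 + 1(299.6) = 299.6
  M: 244.3 (inert)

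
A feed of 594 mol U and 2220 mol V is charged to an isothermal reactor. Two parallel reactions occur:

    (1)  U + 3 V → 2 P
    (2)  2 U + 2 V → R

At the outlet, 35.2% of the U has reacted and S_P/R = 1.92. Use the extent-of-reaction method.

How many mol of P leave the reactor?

Conversion of U: U consumed = 0.352 × 594 = 209.1 mol = 1ξ₁ + 2ξ₂.
Selectivity: 2ξ₁ / (1ξ₂) = 1.92 → ξ₁ = 0.96 ξ₂.
Substitute: (1·0.96 + 2) ξ₂ = 209.1 → ξ₂ = 70.64 mol, ξ₁ = 67.81 mol.
Outlet amounts (n = n₀ + Σ ν·ξ):
  U: 594 − 1(67.81) − 2(70.64) = 384.9
  V: 2220 − 3(67.81) − 2(70.64) = 1875
  P: 0 + 2(67.81) = 135.6
  R: 0 + 1(70.64) = 70.64

136 mol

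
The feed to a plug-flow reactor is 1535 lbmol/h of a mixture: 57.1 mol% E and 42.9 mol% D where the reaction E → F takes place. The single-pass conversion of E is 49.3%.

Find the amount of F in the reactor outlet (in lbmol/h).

E reacted = 0.493 × 876.5 = 432.1 lbmol/h; ν_E = −1, so ξ = 432.1/1 = 432.1 lbmol/h.
Outlet amounts (n = n₀ + ν ξ):
  E: 876.5 − 1(432.1) = 444.4
  F: 0 + 1(432.1) = 432.1
  D: 658.5 (inert)

432 lbmol/h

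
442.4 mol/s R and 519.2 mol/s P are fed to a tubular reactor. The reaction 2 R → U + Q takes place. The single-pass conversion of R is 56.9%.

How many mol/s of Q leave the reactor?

126 mol/s

R reacted = 0.569 × 442.4 = 251.7 mol/s; ν_R = −2, so ξ = 251.7/2 = 125.9 mol/s.
Outlet amounts (n = n₀ + ν ξ):
  R: 442.4 − 2(125.9) = 190.7
  U: 0 + 1(125.9) = 125.9
  Q: 0 + 1(125.9) = 125.9
  P: 519.2 (inert)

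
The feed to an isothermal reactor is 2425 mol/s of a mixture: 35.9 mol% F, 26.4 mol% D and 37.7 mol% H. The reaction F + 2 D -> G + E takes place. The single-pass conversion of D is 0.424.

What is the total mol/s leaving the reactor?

D reacted = 0.424 × 640.2 = 271.4 mol/s; ν_D = −2, so ξ = 271.4/2 = 135.7 mol/s.
Outlet amounts (n = n₀ + ν ξ):
  F: 870.6 − 1(135.7) = 734.9
  D: 640.2 − 2(135.7) = 368.8
  G: 0 + 1(135.7) = 135.7
  E: 0 + 1(135.7) = 135.7
  H: 914.2 (inert)
Total out = 734.9 + 368.8 + 135.7 + 135.7 + 914.2 = 2289 mol/s.

2290 mol/s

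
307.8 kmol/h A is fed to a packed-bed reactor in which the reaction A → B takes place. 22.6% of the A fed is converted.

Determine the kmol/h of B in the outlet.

69.6 kmol/h

A reacted = 0.226 × 307.8 = 69.56 kmol/h; ν_A = −1, so ξ = 69.56/1 = 69.56 kmol/h.
Outlet amounts (n = n₀ + ν ξ):
  A: 307.8 − 1(69.56) = 238.2
  B: 0 + 1(69.56) = 69.56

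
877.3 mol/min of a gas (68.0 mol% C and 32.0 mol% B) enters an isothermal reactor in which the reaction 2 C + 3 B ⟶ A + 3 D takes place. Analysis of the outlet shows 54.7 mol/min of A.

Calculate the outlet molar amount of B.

117 mol/min

For A: n = n₀ + 1ξ → 54.7 = 0 + 1ξ, giving ξ = 54.7 mol/min.
Outlet amounts (n = n₀ + ν ξ):
  C: 596.6 − 2(54.7) = 487.2
  B: 280.7 − 3(54.7) = 116.6
  A: 0 + 1(54.7) = 54.7
  D: 0 + 3(54.7) = 164.1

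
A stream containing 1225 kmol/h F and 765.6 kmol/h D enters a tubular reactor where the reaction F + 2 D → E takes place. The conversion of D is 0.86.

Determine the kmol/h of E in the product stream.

329 kmol/h

D reacted = 0.86 × 765.6 = 658.4 kmol/h; ν_D = −2, so ξ = 658.4/2 = 329.2 kmol/h.
Outlet amounts (n = n₀ + ν ξ):
  F: 1225 − 1(329.2) = 895.8
  D: 765.6 − 2(329.2) = 107.2
  E: 0 + 1(329.2) = 329.2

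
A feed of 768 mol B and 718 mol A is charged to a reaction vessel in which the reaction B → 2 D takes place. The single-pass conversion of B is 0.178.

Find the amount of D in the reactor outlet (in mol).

B reacted = 0.178 × 768 = 136.7 mol; ν_B = −1, so ξ = 136.7/1 = 136.7 mol.
Outlet amounts (n = n₀ + ν ξ):
  B: 768 − 1(136.7) = 631.3
  D: 0 + 2(136.7) = 273.4
  A: 718 (inert)

273 mol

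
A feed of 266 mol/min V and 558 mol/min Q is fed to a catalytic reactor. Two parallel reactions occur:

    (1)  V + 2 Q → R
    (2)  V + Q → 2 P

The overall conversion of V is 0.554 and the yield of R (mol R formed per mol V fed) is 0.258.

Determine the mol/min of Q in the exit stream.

342 mol/min

Yield of R: 1ξ₁ / 266 = 0.258 → ξ₁ = 68.63 mol/min.
Conversion of V: 1ξ₁ + 1ξ₂ = 0.554 × 266 = 147.4 → ξ₂ = 78.74 mol/min.
Outlet amounts (n = n₀ + Σ ν·ξ):
  V: 266 − 1(68.63) − 1(78.74) = 118.6
  Q: 558 − 2(68.63) − 1(78.74) = 342
  R: 0 + 1(68.63) = 68.63
  P: 0 + 2(78.74) = 157.5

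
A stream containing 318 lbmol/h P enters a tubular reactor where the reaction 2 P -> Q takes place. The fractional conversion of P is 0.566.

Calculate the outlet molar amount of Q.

90 lbmol/h

P reacted = 0.566 × 318 = 180 lbmol/h; ν_P = −2, so ξ = 180/2 = 89.99 lbmol/h.
Outlet amounts (n = n₀ + ν ξ):
  P: 318 − 2(89.99) = 138
  Q: 0 + 1(89.99) = 89.99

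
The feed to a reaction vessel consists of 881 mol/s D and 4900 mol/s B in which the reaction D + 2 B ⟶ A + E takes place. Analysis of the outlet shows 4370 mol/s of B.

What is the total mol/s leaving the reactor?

5520 mol/s

For B: n = n₀ − 2ξ → 4370 = 4900 − 2ξ, giving ξ = 265 mol/s.
Outlet amounts (n = n₀ + ν ξ):
  D: 881 − 1(265) = 616
  B: 4900 − 2(265) = 4370
  A: 0 + 1(265) = 265
  E: 0 + 1(265) = 265
Total out = 616 + 4370 + 265 + 265 = 5516 mol/s.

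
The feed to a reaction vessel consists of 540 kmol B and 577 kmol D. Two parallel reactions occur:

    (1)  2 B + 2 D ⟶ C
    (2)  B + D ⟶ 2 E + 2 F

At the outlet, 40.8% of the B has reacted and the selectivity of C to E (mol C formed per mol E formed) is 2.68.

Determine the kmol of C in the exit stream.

Conversion of B: B consumed = 0.408 × 540 = 220.3 kmol = 2ξ₁ + 1ξ₂.
Selectivity: 1ξ₁ / (2ξ₂) = 2.68 → ξ₁ = 5.36 ξ₂.
Substitute: (2·5.36 + 1) ξ₂ = 220.3 → ξ₂ = 18.8 kmol, ξ₁ = 100.8 kmol.
Outlet amounts (n = n₀ + Σ ν·ξ):
  B: 540 − 2(100.8) − 1(18.8) = 319.7
  D: 577 − 2(100.8) − 1(18.8) = 356.7
  C: 0 + 1(100.8) = 100.8
  E: 0 + 2(18.8) = 37.6
  F: 0 + 2(18.8) = 37.6

101 kmol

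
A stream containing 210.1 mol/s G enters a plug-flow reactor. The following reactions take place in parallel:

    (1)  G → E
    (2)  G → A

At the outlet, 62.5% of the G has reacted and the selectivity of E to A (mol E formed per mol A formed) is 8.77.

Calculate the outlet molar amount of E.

Conversion of G: G consumed = 0.625 × 210.1 = 131.3 mol/s = 1ξ₁ + 1ξ₂.
Selectivity: 1ξ₁ / (1ξ₂) = 8.77 → ξ₁ = 8.77 ξ₂.
Substitute: (1·8.77 + 1) ξ₂ = 131.3 → ξ₂ = 13.44 mol/s, ξ₁ = 117.9 mol/s.
Outlet amounts (n = n₀ + Σ ν·ξ):
  G: 210.1 − 1(117.9) − 1(13.44) = 78.79
  E: 0 + 1(117.9) = 117.9
  A: 0 + 1(13.44) = 13.44

118 mol/s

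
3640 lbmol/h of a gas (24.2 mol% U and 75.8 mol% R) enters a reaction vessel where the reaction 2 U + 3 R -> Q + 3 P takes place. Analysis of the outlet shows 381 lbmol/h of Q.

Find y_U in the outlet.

0.0365

For Q: n = n₀ + 1ξ → 381 = 0 + 1ξ, giving ξ = 381 lbmol/h.
Outlet amounts (n = n₀ + ν ξ):
  U: 880.9 − 2(381) = 118.9
  R: 2759 − 3(381) = 1616
  Q: 0 + 1(381) = 381
  P: 0 + 3(381) = 1143
Total out = 3259 lbmol/h; y_U = 118.9 / 3259 = 0.03648.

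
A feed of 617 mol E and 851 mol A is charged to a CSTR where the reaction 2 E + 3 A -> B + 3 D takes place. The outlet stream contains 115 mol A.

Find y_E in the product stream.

0.103

For A: n = n₀ − 3ξ → 115 = 851 − 3ξ, giving ξ = 245.3 mol.
Outlet amounts (n = n₀ + ν ξ):
  E: 617 − 2(245.3) = 126.3
  A: 851 − 3(245.3) = 115
  B: 0 + 1(245.3) = 245.3
  D: 0 + 3(245.3) = 736
Total out = 1223 mol; y_E = 126.3 / 1223 = 0.1033.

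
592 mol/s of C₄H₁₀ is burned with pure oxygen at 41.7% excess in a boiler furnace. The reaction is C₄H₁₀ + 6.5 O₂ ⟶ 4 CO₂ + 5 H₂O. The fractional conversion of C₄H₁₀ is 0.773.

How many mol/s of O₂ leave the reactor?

Stoichiometric O₂ = 6.5 × 592 = 3848 mol/s; O₂ fed = 3848 × 1.417 = 5453 mol/s.
Fuel reacted = 0.773 × 592 → ξ = 457.6 mol/s.
Outlet (n = n₀ + ν ξ):
  C₄H₁₀: 592 − 1(457.6) = 134.4
  O₂: 5453 − 6.5(457.6) = 2478
  CO₂: 0 + 4(457.6) = 1830
  H₂O: 0 + 5(457.6) = 2288

2480 mol/s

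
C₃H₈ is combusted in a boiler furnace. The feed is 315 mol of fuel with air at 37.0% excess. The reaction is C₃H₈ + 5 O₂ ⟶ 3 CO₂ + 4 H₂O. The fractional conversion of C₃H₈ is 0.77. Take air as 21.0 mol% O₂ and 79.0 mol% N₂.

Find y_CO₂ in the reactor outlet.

0.0672

Stoichiometric O₂ = 5 × 315 = 1575 mol; O₂ fed = 1575 × 1.370 = 2158 mol.
N₂ fed = 2158 × 79/21 = 8117 mol.
Fuel reacted = 0.77 × 315 → ξ = 242.6 mol.
Outlet (n = n₀ + ν ξ):
  C₃H₈: 315 − 1(242.6) = 72.45
  O₂: 2158 − 5(242.6) = 945
  N₂: 8117 (inert)
  CO₂: 0 + 3(242.6) = 727.7
  H₂O: 0 + 4(242.6) = 970.2
Total out = 10830 mol; y_CO₂ = 727.7 / 10830 = 0.06717.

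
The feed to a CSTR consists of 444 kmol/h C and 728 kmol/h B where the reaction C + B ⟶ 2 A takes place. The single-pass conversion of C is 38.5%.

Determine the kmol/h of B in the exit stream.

C reacted = 0.385 × 444 = 170.9 kmol/h; ν_C = −1, so ξ = 170.9/1 = 170.9 kmol/h.
Outlet amounts (n = n₀ + ν ξ):
  C: 444 − 1(170.9) = 273.1
  B: 728 − 1(170.9) = 557.1
  A: 0 + 2(170.9) = 341.9

557 kmol/h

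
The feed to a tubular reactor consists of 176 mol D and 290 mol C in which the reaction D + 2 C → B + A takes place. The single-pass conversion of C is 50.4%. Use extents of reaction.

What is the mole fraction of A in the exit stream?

0.186

C reacted = 0.504 × 290 = 146.2 mol; ν_C = −2, so ξ = 146.2/2 = 73.08 mol.
Outlet amounts (n = n₀ + ν ξ):
  D: 176 − 1(73.08) = 102.9
  C: 290 − 2(73.08) = 143.8
  B: 0 + 1(73.08) = 73.08
  A: 0 + 1(73.08) = 73.08
Total out = 392.9 mol; y_A = 73.08 / 392.9 = 0.186.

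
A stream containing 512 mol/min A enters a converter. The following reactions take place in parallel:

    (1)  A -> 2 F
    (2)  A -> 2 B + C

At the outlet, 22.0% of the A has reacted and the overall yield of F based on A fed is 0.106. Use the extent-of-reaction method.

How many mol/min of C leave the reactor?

85.5 mol/min

Yield of F: 2ξ₁ / 512 = 0.106 → ξ₁ = 27.14 mol/min.
Conversion of A: 1ξ₁ + 1ξ₂ = 0.22 × 512 = 112.6 → ξ₂ = 85.5 mol/min.
Outlet amounts (n = n₀ + Σ ν·ξ):
  A: 512 − 1(27.14) − 1(85.5) = 399.4
  F: 0 + 2(27.14) = 54.27
  B: 0 + 2(85.5) = 171
  C: 0 + 1(85.5) = 85.5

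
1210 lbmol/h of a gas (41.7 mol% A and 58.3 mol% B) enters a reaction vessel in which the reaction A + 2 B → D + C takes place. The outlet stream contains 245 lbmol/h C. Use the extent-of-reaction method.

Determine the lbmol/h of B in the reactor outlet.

For C: n = n₀ + 1ξ → 245 = 0 + 1ξ, giving ξ = 245 lbmol/h.
Outlet amounts (n = n₀ + ν ξ):
  A: 504.6 − 1(245) = 259.6
  B: 705.4 − 2(245) = 215.4
  D: 0 + 1(245) = 245
  C: 0 + 1(245) = 245

215 lbmol/h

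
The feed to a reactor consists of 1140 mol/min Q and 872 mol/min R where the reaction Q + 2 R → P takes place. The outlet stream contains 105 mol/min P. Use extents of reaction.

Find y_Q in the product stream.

0.574

For P: n = n₀ + 1ξ → 105 = 0 + 1ξ, giving ξ = 105 mol/min.
Outlet amounts (n = n₀ + ν ξ):
  Q: 1140 − 1(105) = 1035
  R: 872 − 2(105) = 662
  P: 0 + 1(105) = 105
Total out = 1802 mol/min; y_Q = 1035 / 1802 = 0.5744.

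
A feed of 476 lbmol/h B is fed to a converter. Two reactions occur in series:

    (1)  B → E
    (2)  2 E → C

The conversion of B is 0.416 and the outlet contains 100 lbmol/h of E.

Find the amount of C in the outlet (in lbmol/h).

Conversion of B: B consumed = 1ξ₁ = 0.416 × 476 → ξ₁ = 198 lbmol/h.
E balance: n_E = 0 + 1ξ₁ − 2ξ₂ = 100 → ξ₂ = (1·198 − 100)/2 = 49.01 lbmol/h.
Outlet amounts (n = n₀ + Σ ν·ξ):
  B: 476 − 1(198) = 278
  E: 0 + 1(198) − 2(49.01) = 100
  C: 0 + 1(49.01) = 49.01

49 lbmol/h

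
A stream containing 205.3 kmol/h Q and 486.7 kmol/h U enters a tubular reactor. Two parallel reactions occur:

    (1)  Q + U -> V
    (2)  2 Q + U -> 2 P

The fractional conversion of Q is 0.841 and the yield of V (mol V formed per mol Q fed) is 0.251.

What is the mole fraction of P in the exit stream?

0.209

Yield of V: 1ξ₁ / 205.3 = 0.251 → ξ₁ = 51.53 kmol/h.
Conversion of Q: 1ξ₁ + 2ξ₂ = 0.841 × 205.3 = 172.7 → ξ₂ = 60.56 kmol/h.
Outlet amounts (n = n₀ + Σ ν·ξ):
  Q: 205.3 − 1(51.53) − 2(60.56) = 32.64
  U: 486.7 − 1(51.53) − 1(60.56) = 374.6
  V: 0 + 1(51.53) = 51.53
  P: 0 + 2(60.56) = 121.1
Total out = 579.9 kmol/h; y_P = 121.1 / 579.9 = 0.2089.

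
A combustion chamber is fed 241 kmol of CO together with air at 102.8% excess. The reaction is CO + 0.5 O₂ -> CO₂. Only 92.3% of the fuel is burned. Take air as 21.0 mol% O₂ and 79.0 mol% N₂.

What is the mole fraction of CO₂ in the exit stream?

Stoichiometric O₂ = 0.5 × 241 = 120.5 kmol; O₂ fed = 120.5 × 2.028 = 244.4 kmol.
N₂ fed = 244.4 × 79/21 = 919.3 kmol.
Fuel reacted = 0.923 × 241 → ξ = 222.4 kmol.
Outlet (n = n₀ + ν ξ):
  CO: 241 − 1(222.4) = 18.56
  O₂: 244.4 − 0.5(222.4) = 133.2
  N₂: 919.3 (inert)
  CO₂: 0 + 1(222.4) = 222.4
Total out = 1293 kmol; y_CO₂ = 222.4 / 1293 = 0.172.

0.172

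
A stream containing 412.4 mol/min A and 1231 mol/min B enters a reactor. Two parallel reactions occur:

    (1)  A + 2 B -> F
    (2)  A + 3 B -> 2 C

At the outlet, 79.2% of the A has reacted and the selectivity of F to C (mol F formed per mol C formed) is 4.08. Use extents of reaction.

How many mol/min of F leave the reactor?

291 mol/min

Conversion of A: A consumed = 0.792 × 412.4 = 326.6 mol/min = 1ξ₁ + 1ξ₂.
Selectivity: 1ξ₁ / (2ξ₂) = 4.08 → ξ₁ = 8.16 ξ₂.
Substitute: (1·8.16 + 1) ξ₂ = 326.6 → ξ₂ = 35.66 mol/min, ξ₁ = 291 mol/min.
Outlet amounts (n = n₀ + Σ ν·ξ):
  A: 412.4 − 1(291) − 1(35.66) = 85.78
  B: 1231 − 2(291) − 3(35.66) = 542.1
  F: 0 + 1(291) = 291
  C: 0 + 2(35.66) = 71.31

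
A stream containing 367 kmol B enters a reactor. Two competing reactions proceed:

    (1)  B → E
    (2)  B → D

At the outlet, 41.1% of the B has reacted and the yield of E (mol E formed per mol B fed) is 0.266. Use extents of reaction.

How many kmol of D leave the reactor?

Yield of E: 1ξ₁ / 367 = 0.266 → ξ₁ = 97.62 kmol.
Conversion of B: 1ξ₁ + 1ξ₂ = 0.411 × 367 = 150.8 → ξ₂ = 53.21 kmol.
Outlet amounts (n = n₀ + Σ ν·ξ):
  B: 367 − 1(97.62) − 1(53.21) = 216.2
  E: 0 + 1(97.62) = 97.62
  D: 0 + 1(53.21) = 53.21

53.2 kmol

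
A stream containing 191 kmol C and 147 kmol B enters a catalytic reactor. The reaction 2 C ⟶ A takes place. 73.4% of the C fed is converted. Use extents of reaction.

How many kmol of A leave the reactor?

70.1 kmol

C reacted = 0.734 × 191 = 140.2 kmol; ν_C = −2, so ξ = 140.2/2 = 70.1 kmol.
Outlet amounts (n = n₀ + ν ξ):
  C: 191 − 2(70.1) = 50.81
  A: 0 + 1(70.1) = 70.1
  B: 147 (inert)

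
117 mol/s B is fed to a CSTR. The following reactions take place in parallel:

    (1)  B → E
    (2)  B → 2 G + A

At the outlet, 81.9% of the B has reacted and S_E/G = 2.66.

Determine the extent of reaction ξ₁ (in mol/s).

ξ₁ = 80.7 mol/s

Conversion of B: B consumed = 0.819 × 117 = 95.82 mol/s = 1ξ₁ + 1ξ₂.
Selectivity: 1ξ₁ / (2ξ₂) = 2.66 → ξ₁ = 5.32 ξ₂.
Substitute: (1·5.32 + 1) ξ₂ = 95.82 → ξ₂ = 15.16 mol/s, ξ₁ = 80.66 mol/s.
Outlet amounts (n = n₀ + Σ ν·ξ):
  B: 117 − 1(80.66) − 1(15.16) = 21.18
  E: 0 + 1(80.66) = 80.66
  G: 0 + 2(15.16) = 30.32
  A: 0 + 1(15.16) = 15.16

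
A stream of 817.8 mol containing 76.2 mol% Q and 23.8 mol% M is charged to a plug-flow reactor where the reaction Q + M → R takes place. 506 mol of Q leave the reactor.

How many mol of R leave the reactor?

117 mol

For Q: n = n₀ − 1ξ → 506 = 623.2 − 1ξ, giving ξ = 117.2 mol.
Outlet amounts (n = n₀ + ν ξ):
  Q: 623.2 − 1(117.2) = 506
  M: 194.6 − 1(117.2) = 77.47
  R: 0 + 1(117.2) = 117.2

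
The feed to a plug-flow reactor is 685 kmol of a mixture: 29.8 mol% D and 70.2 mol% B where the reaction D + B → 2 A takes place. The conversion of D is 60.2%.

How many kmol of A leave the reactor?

D reacted = 0.602 × 204.1 = 122.9 kmol; ν_D = −1, so ξ = 122.9/1 = 122.9 kmol.
Outlet amounts (n = n₀ + ν ξ):
  D: 204.1 − 1(122.9) = 81.24
  B: 480.9 − 1(122.9) = 358
  A: 0 + 2(122.9) = 245.8

246 kmol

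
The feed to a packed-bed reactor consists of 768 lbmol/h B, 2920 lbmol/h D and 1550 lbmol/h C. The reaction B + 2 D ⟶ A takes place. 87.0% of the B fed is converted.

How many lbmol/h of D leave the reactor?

B reacted = 0.87 × 768 = 668.2 lbmol/h; ν_B = −1, so ξ = 668.2/1 = 668.2 lbmol/h.
Outlet amounts (n = n₀ + ν ξ):
  B: 768 − 1(668.2) = 99.84
  D: 2920 − 2(668.2) = 1584
  A: 0 + 1(668.2) = 668.2
  C: 1550 (inert)

1580 lbmol/h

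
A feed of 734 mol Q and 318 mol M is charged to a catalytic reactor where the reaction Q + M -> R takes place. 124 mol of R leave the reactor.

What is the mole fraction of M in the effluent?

For R: n = n₀ + 1ξ → 124 = 0 + 1ξ, giving ξ = 124 mol.
Outlet amounts (n = n₀ + ν ξ):
  Q: 734 − 1(124) = 610
  M: 318 − 1(124) = 194
  R: 0 + 1(124) = 124
Total out = 928 mol; y_M = 194 / 928 = 0.2091.

0.209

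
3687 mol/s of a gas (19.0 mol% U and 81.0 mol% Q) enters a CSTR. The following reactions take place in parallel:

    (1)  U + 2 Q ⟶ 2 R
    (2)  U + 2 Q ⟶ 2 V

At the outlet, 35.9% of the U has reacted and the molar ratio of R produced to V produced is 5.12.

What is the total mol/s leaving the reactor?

3440 mol/s

Conversion of U: U consumed = 0.359 × 700.5 = 251.5 mol/s = 1ξ₁ + 1ξ₂.
Selectivity: 2ξ₁ / (2ξ₂) = 5.12 → ξ₁ = 5.12 ξ₂.
Substitute: (1·5.12 + 1) ξ₂ = 251.5 → ξ₂ = 41.09 mol/s, ξ₁ = 210.4 mol/s.
Outlet amounts (n = n₀ + Σ ν·ξ):
  U: 700.5 − 1(210.4) − 1(41.09) = 449
  Q: 2986 − 2(210.4) − 2(41.09) = 2483
  R: 0 + 2(210.4) = 420.8
  V: 0 + 2(41.09) = 82.19
Total out = 449 + 2483 + 420.8 + 82.19 = 3436 mol/s.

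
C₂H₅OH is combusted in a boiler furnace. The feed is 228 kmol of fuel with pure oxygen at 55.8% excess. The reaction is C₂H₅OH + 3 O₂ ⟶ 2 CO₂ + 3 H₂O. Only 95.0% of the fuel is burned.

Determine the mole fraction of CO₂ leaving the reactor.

Stoichiometric O₂ = 3 × 228 = 684 kmol; O₂ fed = 684 × 1.558 = 1066 kmol.
Fuel reacted = 0.95 × 228 → ξ = 216.6 kmol.
Outlet (n = n₀ + ν ξ):
  C₂H₅OH: 228 − 1(216.6) = 11.4
  O₂: 1066 − 3(216.6) = 415.9
  CO₂: 0 + 2(216.6) = 433.2
  H₂O: 0 + 3(216.6) = 649.8
Total out = 1510 kmol; y_CO₂ = 433.2 / 1510 = 0.2868.

0.287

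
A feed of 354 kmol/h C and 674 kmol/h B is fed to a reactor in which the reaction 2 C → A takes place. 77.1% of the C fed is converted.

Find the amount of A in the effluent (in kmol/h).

136 kmol/h

C reacted = 0.771 × 354 = 272.9 kmol/h; ν_C = −2, so ξ = 272.9/2 = 136.5 kmol/h.
Outlet amounts (n = n₀ + ν ξ):
  C: 354 − 2(136.5) = 81.07
  A: 0 + 1(136.5) = 136.5
  B: 674 (inert)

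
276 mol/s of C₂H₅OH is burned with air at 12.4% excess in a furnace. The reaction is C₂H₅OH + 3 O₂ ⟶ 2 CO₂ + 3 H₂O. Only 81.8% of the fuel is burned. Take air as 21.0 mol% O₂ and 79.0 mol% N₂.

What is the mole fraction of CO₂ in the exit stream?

0.0915

Stoichiometric O₂ = 3 × 276 = 828 mol/s; O₂ fed = 828 × 1.124 = 930.7 mol/s.
N₂ fed = 930.7 × 79/21 = 3501 mol/s.
Fuel reacted = 0.818 × 276 → ξ = 225.8 mol/s.
Outlet (n = n₀ + ν ξ):
  C₂H₅OH: 276 − 1(225.8) = 50.23
  O₂: 930.7 − 3(225.8) = 253.4
  N₂: 3501 (inert)
  CO₂: 0 + 2(225.8) = 451.5
  H₂O: 0 + 3(225.8) = 677.3
Total out = 4934 mol/s; y_CO₂ = 451.5 / 4934 = 0.09152.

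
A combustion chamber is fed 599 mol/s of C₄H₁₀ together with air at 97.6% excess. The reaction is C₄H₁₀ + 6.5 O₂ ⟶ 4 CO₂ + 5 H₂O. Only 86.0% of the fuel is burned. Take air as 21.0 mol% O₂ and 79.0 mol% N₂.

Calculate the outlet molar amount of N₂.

Stoichiometric O₂ = 6.5 × 599 = 3894 mol/s; O₂ fed = 3894 × 1.976 = 7694 mol/s.
N₂ fed = 7694 × 79/21 = 28940 mol/s.
Fuel reacted = 0.86 × 599 → ξ = 515.1 mol/s.
Outlet (n = n₀ + ν ξ):
  C₄H₁₀: 599 − 1(515.1) = 83.86
  O₂: 7694 − 6.5(515.1) = 4345
  N₂: 28940 (inert)
  CO₂: 0 + 4(515.1) = 2061
  H₂O: 0 + 5(515.1) = 2576

28900 mol/s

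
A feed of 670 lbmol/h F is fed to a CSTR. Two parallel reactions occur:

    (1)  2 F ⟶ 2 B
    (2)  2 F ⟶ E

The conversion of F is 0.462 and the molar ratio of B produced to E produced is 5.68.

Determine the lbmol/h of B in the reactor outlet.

Conversion of F: F consumed = 0.462 × 670 = 309.5 lbmol/h = 2ξ₁ + 2ξ₂.
Selectivity: 2ξ₁ / (1ξ₂) = 5.68 → ξ₁ = 2.84 ξ₂.
Substitute: (2·2.84 + 2) ξ₂ = 309.5 → ξ₂ = 40.3 lbmol/h, ξ₁ = 114.5 lbmol/h.
Outlet amounts (n = n₀ + Σ ν·ξ):
  F: 670 − 2(114.5) − 2(40.3) = 360.5
  B: 0 + 2(114.5) = 228.9
  E: 0 + 1(40.3) = 40.3

229 lbmol/h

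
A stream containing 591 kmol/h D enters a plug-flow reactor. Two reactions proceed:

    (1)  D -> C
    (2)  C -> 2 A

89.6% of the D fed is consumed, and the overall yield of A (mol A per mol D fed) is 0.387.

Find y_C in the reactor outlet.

0.589

Conversion of D: D consumed = 1ξ₁ = 0.896 × 591 → ξ₁ = 529.5 kmol/h.
Yield of A: 2ξ₂ / 591 = 0.387 → ξ₂ = 114.4 kmol/h.
Outlet amounts (n = n₀ + Σ ν·ξ):
  D: 591 − 1(529.5) = 61.46
  C: 0 + 1(529.5) − 1(114.4) = 415.2
  A: 0 + 2(114.4) = 228.7
Total out = 705.4 kmol/h; y_C = 415.2 / 705.4 = 0.5886.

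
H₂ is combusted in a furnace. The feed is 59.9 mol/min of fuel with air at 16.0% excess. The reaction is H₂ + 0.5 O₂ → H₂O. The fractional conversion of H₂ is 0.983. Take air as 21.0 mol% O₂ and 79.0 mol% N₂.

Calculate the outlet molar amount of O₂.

Stoichiometric O₂ = 0.5 × 59.9 = 29.95 mol/min; O₂ fed = 29.95 × 1.160 = 34.74 mol/min.
N₂ fed = 34.74 × 79/21 = 130.7 mol/min.
Fuel reacted = 0.983 × 59.9 → ξ = 58.88 mol/min.
Outlet (n = n₀ + ν ξ):
  H₂: 59.9 − 1(58.88) = 1.018
  O₂: 34.74 − 0.5(58.88) = 5.301
  N₂: 130.7 (inert)
  H₂O: 0 + 1(58.88) = 58.88

5.3 mol/min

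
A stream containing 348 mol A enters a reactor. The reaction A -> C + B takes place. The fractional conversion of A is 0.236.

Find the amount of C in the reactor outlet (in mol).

82.1 mol

A reacted = 0.236 × 348 = 82.13 mol; ν_A = −1, so ξ = 82.13/1 = 82.13 mol.
Outlet amounts (n = n₀ + ν ξ):
  A: 348 − 1(82.13) = 265.9
  C: 0 + 1(82.13) = 82.13
  B: 0 + 1(82.13) = 82.13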